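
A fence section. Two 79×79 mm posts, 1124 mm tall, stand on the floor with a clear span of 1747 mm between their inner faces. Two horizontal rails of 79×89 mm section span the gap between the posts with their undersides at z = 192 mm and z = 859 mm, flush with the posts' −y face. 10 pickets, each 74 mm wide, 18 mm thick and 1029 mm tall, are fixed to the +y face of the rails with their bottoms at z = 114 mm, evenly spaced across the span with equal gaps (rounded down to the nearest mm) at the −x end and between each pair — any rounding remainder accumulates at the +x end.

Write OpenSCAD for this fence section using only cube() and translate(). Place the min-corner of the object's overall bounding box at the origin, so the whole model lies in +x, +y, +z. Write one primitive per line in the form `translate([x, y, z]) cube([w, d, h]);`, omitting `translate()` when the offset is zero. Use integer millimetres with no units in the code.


cube([79, 79, 1124]);
translate([1826, 0, 0]) cube([79, 79, 1124]);
translate([79, 0, 192]) cube([1747, 79, 89]);
translate([79, 0, 859]) cube([1747, 79, 89]);
translate([170, 79, 114]) cube([74, 18, 1029]);
translate([335, 79, 114]) cube([74, 18, 1029]);
translate([500, 79, 114]) cube([74, 18, 1029]);
translate([665, 79, 114]) cube([74, 18, 1029]);
translate([830, 79, 114]) cube([74, 18, 1029]);
translate([995, 79, 114]) cube([74, 18, 1029]);
translate([1160, 79, 114]) cube([74, 18, 1029]);
translate([1325, 79, 114]) cube([74, 18, 1029]);
translate([1490, 79, 114]) cube([74, 18, 1029]);
translate([1655, 79, 114]) cube([74, 18, 1029]);


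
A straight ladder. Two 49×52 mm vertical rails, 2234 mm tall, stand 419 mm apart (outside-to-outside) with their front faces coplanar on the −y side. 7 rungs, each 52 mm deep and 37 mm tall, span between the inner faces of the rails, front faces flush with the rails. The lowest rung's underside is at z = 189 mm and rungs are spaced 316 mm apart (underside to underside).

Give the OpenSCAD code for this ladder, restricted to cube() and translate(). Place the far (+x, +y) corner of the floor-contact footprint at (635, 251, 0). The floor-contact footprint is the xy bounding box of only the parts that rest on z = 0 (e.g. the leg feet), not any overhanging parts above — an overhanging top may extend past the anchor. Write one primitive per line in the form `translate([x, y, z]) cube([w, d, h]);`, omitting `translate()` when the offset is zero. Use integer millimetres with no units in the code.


// rung span = 419 - 2*49 = 321
// rung[k] z = 189 + k*316
translate([216, 199, 0]) cube([49, 52, 2234]);
translate([586, 199, 0]) cube([49, 52, 2234]);
translate([265, 199, 189]) cube([321, 52, 37]);
translate([265, 199, 505]) cube([321, 52, 37]);
translate([265, 199, 821]) cube([321, 52, 37]);
translate([265, 199, 1137]) cube([321, 52, 37]);
translate([265, 199, 1453]) cube([321, 52, 37]);
translate([265, 199, 1769]) cube([321, 52, 37]);
translate([265, 199, 2085]) cube([321, 52, 37]);


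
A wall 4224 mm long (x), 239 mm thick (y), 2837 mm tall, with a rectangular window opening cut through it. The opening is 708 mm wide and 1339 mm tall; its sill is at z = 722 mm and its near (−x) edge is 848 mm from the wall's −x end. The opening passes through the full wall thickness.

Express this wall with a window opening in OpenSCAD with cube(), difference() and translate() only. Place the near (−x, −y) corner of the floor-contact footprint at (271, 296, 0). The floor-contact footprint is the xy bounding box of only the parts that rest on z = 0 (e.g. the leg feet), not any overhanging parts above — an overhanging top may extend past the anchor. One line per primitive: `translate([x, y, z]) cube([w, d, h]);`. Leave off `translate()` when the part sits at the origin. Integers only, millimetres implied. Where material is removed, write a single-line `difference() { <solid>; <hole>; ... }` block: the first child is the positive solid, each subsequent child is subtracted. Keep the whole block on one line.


difference() { translate([271, 296, 0]) cube([4224, 239, 2837]); translate([1119, 296, 722]) cube([708, 239, 1339]); }


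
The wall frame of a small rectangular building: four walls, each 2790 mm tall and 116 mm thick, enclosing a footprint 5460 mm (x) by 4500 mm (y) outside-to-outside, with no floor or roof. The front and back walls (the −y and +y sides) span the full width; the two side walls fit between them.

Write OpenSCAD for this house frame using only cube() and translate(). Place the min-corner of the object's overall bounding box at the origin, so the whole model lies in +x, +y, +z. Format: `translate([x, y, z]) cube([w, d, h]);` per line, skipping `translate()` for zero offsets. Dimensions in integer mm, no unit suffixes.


cube([5460, 116, 2790]);
translate([0, 4384, 0]) cube([5460, 116, 2790]);
translate([0, 116, 0]) cube([116, 4268, 2790]);
translate([5344, 116, 0]) cube([116, 4268, 2790]);


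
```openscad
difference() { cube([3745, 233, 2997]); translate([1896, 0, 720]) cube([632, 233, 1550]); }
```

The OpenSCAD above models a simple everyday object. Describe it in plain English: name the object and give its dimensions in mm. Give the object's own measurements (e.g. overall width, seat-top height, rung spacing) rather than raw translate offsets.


A wall 3745 mm long (x), 233 mm thick (y), 2997 mm tall, with a rectangular window opening cut through it. The opening is 632 mm wide and 1550 mm tall; its sill is at z = 720 mm and its near (−x) edge is 1896 mm from the wall's −x end. The opening passes through the full wall thickness.


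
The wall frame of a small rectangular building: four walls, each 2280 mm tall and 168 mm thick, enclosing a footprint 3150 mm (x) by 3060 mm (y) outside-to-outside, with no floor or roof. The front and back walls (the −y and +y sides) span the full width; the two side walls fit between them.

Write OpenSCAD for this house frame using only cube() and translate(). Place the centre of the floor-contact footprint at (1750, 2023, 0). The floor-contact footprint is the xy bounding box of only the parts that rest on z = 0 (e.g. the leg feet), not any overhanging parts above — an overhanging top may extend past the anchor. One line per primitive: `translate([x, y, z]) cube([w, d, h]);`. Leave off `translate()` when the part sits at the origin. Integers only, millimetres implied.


translate([175, 493, 0]) cube([3150, 168, 2280]);
translate([175, 3385, 0]) cube([3150, 168, 2280]);
translate([175, 661, 0]) cube([168, 2724, 2280]);
translate([3157, 661, 0]) cube([168, 2724, 2280]);


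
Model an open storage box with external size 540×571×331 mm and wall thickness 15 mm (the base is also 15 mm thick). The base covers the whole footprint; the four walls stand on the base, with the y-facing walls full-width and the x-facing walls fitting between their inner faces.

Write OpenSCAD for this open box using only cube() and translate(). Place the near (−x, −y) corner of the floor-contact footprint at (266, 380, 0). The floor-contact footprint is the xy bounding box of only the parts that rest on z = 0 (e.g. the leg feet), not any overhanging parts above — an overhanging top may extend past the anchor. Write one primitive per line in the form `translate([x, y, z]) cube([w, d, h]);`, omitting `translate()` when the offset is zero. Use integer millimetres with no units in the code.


translate([266, 380, 0]) cube([540, 571, 15]);
translate([266, 380, 15]) cube([540, 15, 316]);
translate([266, 936, 15]) cube([540, 15, 316]);
translate([266, 395, 15]) cube([15, 541, 316]);
translate([791, 395, 15]) cube([15, 541, 316]);


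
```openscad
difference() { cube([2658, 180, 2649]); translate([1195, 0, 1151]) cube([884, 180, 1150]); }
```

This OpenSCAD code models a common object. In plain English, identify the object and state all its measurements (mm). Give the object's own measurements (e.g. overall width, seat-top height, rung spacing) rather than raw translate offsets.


A wall 2658 mm long (x), 180 mm thick (y), 2649 mm tall, with a rectangular window opening cut through it. The opening is 884 mm wide and 1150 mm tall; its sill is at z = 1151 mm and its near (−x) edge is 1195 mm from the wall's −x end. The opening passes through the full wall thickness.


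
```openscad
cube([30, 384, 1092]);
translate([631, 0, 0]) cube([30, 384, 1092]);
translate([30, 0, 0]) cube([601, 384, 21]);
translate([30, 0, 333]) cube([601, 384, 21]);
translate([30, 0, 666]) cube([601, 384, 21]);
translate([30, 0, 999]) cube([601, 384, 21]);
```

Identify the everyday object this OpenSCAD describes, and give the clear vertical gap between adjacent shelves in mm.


A bookshelf. The clear shelf gap is 312 mm.

Two tall side panels with 4 horizontal boards between them — a bookshelf. The first two shelf undersides are at z = 0 and z = 333; with shelf thickness 21, the clear gap is 333 − 0 − 21 = 312 mm.


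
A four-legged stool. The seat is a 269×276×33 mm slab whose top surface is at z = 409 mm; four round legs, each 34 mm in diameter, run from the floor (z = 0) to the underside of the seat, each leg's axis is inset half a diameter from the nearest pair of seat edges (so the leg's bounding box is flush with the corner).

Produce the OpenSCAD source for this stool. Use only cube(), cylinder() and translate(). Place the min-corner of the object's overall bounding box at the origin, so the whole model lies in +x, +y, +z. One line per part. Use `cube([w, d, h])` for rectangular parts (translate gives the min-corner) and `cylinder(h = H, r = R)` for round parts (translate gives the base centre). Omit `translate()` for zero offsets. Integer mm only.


// leg_h = 409 - 33 = 376
translate([0, 0, 376]) cube([269, 276, 33]);
translate([17, 17, 0]) cylinder(h = 376, r = 17);
translate([252, 17, 0]) cylinder(h = 376, r = 17);
translate([17, 259, 0]) cylinder(h = 376, r = 17);
translate([252, 259, 0]) cylinder(h = 376, r = 17);


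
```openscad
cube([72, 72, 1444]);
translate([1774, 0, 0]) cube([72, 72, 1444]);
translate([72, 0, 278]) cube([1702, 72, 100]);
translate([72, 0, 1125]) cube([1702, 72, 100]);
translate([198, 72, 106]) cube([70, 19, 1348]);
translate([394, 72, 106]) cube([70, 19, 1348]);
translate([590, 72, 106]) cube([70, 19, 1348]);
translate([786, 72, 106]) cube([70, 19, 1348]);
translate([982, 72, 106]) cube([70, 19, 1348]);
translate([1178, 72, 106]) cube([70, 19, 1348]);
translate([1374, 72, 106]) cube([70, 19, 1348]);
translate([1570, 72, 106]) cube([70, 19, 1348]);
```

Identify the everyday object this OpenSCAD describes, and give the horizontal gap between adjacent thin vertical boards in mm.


A fence section. The picket gap is 126 mm.

Two posts, two rails, 8 pickets — a fence section. Span 1702 mm holds 8 pickets of 70 mm with 9 equal gaps: ⌊(1702 − 8·70) / 9⌋ = 126 mm.


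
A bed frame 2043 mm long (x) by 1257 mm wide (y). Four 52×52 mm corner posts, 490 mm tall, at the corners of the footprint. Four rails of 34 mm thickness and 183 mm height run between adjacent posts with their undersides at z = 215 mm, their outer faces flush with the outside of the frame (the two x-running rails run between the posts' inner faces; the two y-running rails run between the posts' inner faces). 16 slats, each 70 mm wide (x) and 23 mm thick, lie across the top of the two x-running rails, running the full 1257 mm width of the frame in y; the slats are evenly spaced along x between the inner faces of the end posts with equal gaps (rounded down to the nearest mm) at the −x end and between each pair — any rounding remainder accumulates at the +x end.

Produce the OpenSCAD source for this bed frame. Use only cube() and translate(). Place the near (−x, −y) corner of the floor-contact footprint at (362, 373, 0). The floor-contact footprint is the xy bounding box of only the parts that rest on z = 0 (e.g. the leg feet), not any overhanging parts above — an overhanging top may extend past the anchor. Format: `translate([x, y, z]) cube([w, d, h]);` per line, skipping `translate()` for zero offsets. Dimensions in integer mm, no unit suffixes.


translate([362, 373, 0]) cube([52, 52, 490]);
translate([362, 1578, 0]) cube([52, 52, 490]);
translate([2353, 373, 0]) cube([52, 52, 490]);
translate([2353, 1578, 0]) cube([52, 52, 490]);
translate([414, 373, 215]) cube([1939, 34, 183]);
translate([414, 1596, 215]) cube([1939, 34, 183]);
translate([362, 425, 215]) cube([34, 1153, 183]);
translate([2371, 425, 215]) cube([34, 1153, 183]);
translate([462, 373, 398]) cube([70, 1257, 23]);
translate([580, 373, 398]) cube([70, 1257, 23]);
translate([698, 373, 398]) cube([70, 1257, 23]);
translate([816, 373, 398]) cube([70, 1257, 23]);
translate([934, 373, 398]) cube([70, 1257, 23]);
translate([1052, 373, 398]) cube([70, 1257, 23]);
translate([1170, 373, 398]) cube([70, 1257, 23]);
translate([1288, 373, 398]) cube([70, 1257, 23]);
translate([1406, 373, 398]) cube([70, 1257, 23]);
translate([1524, 373, 398]) cube([70, 1257, 23]);
translate([1642, 373, 398]) cube([70, 1257, 23]);
translate([1760, 373, 398]) cube([70, 1257, 23]);
translate([1878, 373, 398]) cube([70, 1257, 23]);
translate([1996, 373, 398]) cube([70, 1257, 23]);
translate([2114, 373, 398]) cube([70, 1257, 23]);
translate([2232, 373, 398]) cube([70, 1257, 23]);


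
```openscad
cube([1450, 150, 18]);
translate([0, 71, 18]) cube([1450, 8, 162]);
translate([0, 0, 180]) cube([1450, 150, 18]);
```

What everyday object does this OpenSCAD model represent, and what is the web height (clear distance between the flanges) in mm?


An I-beam. The web height is 162 mm.

Two wide flanges with a thin centred web — an I-beam. Overall 198 mm minus two 18 mm flanges gives a web of 198 − 2·18 = 162 mm.


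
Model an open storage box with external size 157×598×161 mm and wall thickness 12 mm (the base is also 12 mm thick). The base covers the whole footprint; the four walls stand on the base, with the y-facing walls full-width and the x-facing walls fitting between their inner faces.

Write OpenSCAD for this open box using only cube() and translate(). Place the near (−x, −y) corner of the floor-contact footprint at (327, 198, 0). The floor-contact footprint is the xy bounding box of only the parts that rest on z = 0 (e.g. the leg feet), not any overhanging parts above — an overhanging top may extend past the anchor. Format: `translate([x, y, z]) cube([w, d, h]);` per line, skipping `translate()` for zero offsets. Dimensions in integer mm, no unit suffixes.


translate([327, 198, 0]) cube([157, 598, 12]);
translate([327, 198, 12]) cube([157, 12, 149]);
translate([327, 784, 12]) cube([157, 12, 149]);
translate([327, 210, 12]) cube([12, 574, 149]);
translate([472, 210, 12]) cube([12, 574, 149]);


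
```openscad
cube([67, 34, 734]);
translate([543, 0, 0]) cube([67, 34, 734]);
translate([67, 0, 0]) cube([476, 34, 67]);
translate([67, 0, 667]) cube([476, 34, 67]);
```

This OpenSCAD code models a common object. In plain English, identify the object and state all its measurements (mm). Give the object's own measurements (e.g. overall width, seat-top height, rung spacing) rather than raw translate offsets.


A rectangular picture frame lying in the x–z plane (depth along y). The opening is 476 mm wide (x) by 600 mm tall (z), surrounded by a border 67 mm wide on all four sides. The frame is 34 mm deep and is made of two full-height vertical stiles with two horizontal rails fitted between them.


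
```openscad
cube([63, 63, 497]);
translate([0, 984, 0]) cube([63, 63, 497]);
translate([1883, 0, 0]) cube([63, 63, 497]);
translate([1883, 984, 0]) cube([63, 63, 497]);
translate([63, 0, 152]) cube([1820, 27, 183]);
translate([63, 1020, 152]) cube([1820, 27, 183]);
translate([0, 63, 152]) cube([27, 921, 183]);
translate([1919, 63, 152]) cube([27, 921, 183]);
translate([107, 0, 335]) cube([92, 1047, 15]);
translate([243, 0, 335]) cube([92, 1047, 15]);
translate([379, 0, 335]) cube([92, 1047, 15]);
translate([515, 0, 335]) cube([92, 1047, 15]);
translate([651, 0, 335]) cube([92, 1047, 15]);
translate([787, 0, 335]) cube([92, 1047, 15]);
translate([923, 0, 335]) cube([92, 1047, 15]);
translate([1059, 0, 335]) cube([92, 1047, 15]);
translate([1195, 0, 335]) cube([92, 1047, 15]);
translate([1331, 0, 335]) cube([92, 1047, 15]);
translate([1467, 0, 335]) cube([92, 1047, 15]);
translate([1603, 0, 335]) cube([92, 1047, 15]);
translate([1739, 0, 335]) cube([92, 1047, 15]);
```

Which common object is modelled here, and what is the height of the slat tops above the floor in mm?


A bed frame. The slat-top height is 350 mm.

Four posts, four rails, and a row of slats — a bed frame. Slats sit on the rails at z = 152 + 183 = 335; with slat thickness 15, the top is 350 mm.


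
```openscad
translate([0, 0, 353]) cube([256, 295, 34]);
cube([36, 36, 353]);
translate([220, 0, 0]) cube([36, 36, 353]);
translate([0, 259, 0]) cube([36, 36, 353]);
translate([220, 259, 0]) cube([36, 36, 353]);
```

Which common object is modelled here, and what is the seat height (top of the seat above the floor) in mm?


A stool. The seat height is 387 mm.

A 256×295×34 slab at z = 353 on four corner posts — a stool. The seat top is 353 + 34 = 387 mm.


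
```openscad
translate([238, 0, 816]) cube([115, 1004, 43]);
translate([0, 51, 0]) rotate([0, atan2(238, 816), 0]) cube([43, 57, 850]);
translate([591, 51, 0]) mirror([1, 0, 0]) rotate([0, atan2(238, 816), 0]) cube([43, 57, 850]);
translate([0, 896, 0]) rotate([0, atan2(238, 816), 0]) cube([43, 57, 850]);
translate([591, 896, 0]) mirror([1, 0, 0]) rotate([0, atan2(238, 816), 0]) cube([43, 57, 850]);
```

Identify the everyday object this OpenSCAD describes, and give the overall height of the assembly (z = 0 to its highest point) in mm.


A sawhorse. The overall height is 859 mm.

A beam across two mirrored pairs of raked legs — a sawhorse. The beam's underside is at z = 816 (matching the legs' vertical rise in atan2(238, 816)) and the beam is 43 mm tall, so its top is at 816 + 43 = 859 mm. The raked legs top out at the beam's underside, so that is the highest point.


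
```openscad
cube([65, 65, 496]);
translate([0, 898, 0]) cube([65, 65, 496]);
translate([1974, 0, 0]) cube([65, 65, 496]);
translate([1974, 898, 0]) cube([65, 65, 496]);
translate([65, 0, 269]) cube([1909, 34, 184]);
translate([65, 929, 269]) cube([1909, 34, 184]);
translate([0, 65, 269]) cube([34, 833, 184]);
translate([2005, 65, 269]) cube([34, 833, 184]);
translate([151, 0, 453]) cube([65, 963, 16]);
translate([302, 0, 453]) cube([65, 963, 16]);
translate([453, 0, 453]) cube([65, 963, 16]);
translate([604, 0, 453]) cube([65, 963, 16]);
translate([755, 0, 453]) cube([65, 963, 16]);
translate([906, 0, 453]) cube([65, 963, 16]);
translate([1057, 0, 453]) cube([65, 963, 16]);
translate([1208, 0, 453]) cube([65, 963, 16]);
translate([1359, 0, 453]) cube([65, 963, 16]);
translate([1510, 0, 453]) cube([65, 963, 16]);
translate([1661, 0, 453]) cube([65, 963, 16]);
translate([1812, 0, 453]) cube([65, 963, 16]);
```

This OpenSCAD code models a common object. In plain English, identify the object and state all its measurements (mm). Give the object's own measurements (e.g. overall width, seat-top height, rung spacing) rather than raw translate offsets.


A bed frame 2039 mm long (x) by 963 mm wide (y). Four 65×65 mm corner posts, 496 mm tall, at the corners of the footprint. Four rails of 34 mm thickness and 184 mm height run between adjacent posts with their undersides at z = 269 mm, their outer faces flush with the outside of the frame (the two x-running rails run between the posts' inner faces; the two y-running rails run between the posts' inner faces). 12 slats, each 65 mm wide (x) and 16 mm thick, lie across the top of the two x-running rails, running the full 963 mm width of the frame in y; along x they sit between the end posts with a 86 mm gap after the −x posts and between neighbouring slats, leaving 97 mm before the +x posts.


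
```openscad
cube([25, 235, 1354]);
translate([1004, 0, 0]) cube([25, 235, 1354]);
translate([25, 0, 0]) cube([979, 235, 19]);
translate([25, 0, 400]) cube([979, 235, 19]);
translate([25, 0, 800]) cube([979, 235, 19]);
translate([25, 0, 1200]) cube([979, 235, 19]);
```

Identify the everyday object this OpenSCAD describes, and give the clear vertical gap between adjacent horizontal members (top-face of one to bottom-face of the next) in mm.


A bookshelf. The clear shelf gap is 381 mm.

Two tall side panels with 4 horizontal boards between them — a bookshelf. The first two shelf undersides are at z = 0 and z = 400; with shelf thickness 19, the clear gap is 400 − 0 − 19 = 381 mm.


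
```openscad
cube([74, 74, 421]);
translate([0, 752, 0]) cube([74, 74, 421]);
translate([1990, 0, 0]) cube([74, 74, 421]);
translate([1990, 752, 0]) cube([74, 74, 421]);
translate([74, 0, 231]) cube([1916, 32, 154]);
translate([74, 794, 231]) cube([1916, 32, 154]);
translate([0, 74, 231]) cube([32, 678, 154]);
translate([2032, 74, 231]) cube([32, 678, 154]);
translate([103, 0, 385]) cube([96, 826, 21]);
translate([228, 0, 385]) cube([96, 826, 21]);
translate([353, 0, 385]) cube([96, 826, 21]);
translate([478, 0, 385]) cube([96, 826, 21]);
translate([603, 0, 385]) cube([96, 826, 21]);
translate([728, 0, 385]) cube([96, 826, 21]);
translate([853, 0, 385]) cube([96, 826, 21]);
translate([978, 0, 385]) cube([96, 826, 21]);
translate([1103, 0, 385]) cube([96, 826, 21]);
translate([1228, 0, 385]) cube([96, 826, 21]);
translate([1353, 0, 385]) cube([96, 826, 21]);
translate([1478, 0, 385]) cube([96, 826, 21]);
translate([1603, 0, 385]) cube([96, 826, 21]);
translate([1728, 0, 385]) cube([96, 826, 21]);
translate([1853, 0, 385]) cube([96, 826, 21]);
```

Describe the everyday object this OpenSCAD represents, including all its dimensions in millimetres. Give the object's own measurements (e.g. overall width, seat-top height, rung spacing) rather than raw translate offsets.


A bed frame 2064 mm long (x) by 826 mm wide (y). Four 74×74 mm corner posts, 421 mm tall, at the corners of the footprint. Four rails of 32 mm thickness and 154 mm height run between adjacent posts with their undersides at z = 231 mm, their outer faces flush with the outside of the frame (the two x-running rails run between the posts' inner faces; the two y-running rails run between the posts' inner faces). 15 slats, each 96 mm wide (x) and 21 mm thick, lie across the top of the two x-running rails, running the full 826 mm width of the frame in y; along x they sit between the end posts with a 29 mm gap after the −x posts and between neighbouring slats, leaving 41 mm before the +x posts.


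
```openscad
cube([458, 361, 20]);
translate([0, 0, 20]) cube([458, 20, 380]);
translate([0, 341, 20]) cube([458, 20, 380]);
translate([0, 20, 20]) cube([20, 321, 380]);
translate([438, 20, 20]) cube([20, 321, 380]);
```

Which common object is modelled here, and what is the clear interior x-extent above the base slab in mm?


An open box. The internal width is 418 mm.

A 458×361 base slab with four walls standing on it — an open box. The base is 458 mm wide and the walls are 20 mm thick, so the internal width is 458 − 2 × 20 = 418 mm.


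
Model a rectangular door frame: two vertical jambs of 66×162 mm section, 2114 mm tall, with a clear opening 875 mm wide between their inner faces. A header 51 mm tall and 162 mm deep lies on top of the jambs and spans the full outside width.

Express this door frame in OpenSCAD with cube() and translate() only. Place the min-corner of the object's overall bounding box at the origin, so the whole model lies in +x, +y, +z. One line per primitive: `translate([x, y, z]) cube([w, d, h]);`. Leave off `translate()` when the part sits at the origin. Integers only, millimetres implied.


cube([66, 162, 2114]);
translate([941, 0, 0]) cube([66, 162, 2114]);
translate([0, 0, 2114]) cube([1007, 162, 51]);


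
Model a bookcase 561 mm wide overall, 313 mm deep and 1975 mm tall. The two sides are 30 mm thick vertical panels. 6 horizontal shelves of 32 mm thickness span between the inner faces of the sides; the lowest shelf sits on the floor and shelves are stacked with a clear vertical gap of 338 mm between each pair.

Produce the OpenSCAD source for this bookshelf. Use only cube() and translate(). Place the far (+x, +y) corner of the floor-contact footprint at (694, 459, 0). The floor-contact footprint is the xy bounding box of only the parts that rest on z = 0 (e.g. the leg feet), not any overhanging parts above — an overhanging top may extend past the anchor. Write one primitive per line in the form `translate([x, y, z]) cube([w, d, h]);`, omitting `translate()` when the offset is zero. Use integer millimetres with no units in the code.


translate([133, 146, 0]) cube([30, 313, 1975]);
translate([664, 146, 0]) cube([30, 313, 1975]);
translate([163, 146, 0]) cube([501, 313, 32]);
translate([163, 146, 370]) cube([501, 313, 32]);
translate([163, 146, 740]) cube([501, 313, 32]);
translate([163, 146, 1110]) cube([501, 313, 32]);
translate([163, 146, 1480]) cube([501, 313, 32]);
translate([163, 146, 1850]) cube([501, 313, 32]);


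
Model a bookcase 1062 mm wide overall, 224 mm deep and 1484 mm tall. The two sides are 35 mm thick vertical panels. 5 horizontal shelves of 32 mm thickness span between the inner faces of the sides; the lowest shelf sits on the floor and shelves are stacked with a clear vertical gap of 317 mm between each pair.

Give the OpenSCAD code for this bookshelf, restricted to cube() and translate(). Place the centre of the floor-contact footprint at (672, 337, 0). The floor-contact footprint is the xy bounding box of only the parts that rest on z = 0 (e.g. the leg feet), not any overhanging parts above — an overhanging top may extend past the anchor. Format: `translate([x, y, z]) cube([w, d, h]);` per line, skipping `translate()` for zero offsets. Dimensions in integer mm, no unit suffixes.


translate([141, 225, 0]) cube([35, 224, 1484]);
translate([1168, 225, 0]) cube([35, 224, 1484]);
translate([176, 225, 0]) cube([992, 224, 32]);
translate([176, 225, 349]) cube([992, 224, 32]);
translate([176, 225, 698]) cube([992, 224, 32]);
translate([176, 225, 1047]) cube([992, 224, 32]);
translate([176, 225, 1396]) cube([992, 224, 32]);


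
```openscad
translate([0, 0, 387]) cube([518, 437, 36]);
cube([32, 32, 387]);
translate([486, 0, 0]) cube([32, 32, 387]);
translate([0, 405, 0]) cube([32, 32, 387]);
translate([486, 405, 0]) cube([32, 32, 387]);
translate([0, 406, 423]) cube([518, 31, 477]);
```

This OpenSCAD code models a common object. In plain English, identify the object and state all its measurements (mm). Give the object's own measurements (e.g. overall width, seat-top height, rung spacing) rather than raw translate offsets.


A chair. The seat is a 518×437×36 mm slab with its top at z = 423 mm, on four 32×32 mm corner legs (flush with the seat edges, standing on z = 0). A flat backrest 31 mm thick, 477 mm tall, spans the full seat width and rises from the seat top along its +y edge, rear face flush with the rear of the seat.


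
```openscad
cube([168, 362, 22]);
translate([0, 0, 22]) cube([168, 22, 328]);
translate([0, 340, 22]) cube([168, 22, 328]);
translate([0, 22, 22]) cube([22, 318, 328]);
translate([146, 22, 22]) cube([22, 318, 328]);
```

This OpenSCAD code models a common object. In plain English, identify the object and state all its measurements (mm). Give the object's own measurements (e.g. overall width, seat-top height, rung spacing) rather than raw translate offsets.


An open-topped rectangular box: outside dimensions 168×362×350 mm, with a uniform wall and base thickness of 22 mm. The base is a full 168×362 slab on the floor; four walls sit on top of the base. The front and back walls (the −y and +y sides) span the full width; the two side walls fit between them.


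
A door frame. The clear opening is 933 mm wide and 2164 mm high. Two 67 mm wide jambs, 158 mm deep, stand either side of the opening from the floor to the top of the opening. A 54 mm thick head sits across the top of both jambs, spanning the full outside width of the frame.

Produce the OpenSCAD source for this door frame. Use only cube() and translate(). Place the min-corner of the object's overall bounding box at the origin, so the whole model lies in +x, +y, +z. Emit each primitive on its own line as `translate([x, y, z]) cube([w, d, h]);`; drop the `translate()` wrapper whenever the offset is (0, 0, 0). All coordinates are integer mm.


cube([67, 158, 2164]);
translate([1000, 0, 0]) cube([67, 158, 2164]);
translate([0, 0, 2164]) cube([1067, 158, 54]);


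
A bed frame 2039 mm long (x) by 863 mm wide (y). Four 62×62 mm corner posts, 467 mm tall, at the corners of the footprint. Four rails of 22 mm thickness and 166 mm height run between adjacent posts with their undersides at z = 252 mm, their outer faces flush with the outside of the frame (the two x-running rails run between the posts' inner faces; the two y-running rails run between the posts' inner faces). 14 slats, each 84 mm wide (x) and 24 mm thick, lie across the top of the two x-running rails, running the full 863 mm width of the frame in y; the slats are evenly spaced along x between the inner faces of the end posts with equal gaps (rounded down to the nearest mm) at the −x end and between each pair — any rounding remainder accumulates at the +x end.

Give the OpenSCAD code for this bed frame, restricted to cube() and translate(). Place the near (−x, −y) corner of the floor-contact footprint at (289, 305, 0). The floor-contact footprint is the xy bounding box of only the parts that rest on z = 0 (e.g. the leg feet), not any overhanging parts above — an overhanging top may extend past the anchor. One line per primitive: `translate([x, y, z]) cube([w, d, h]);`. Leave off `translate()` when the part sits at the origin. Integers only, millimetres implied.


translate([289, 305, 0]) cube([62, 62, 467]);
translate([289, 1106, 0]) cube([62, 62, 467]);
translate([2266, 305, 0]) cube([62, 62, 467]);
translate([2266, 1106, 0]) cube([62, 62, 467]);
translate([351, 305, 252]) cube([1915, 22, 166]);
translate([351, 1146, 252]) cube([1915, 22, 166]);
translate([289, 367, 252]) cube([22, 739, 166]);
translate([2306, 367, 252]) cube([22, 739, 166]);
translate([400, 305, 418]) cube([84, 863, 24]);
translate([533, 305, 418]) cube([84, 863, 24]);
translate([666, 305, 418]) cube([84, 863, 24]);
translate([799, 305, 418]) cube([84, 863, 24]);
translate([932, 305, 418]) cube([84, 863, 24]);
translate([1065, 305, 418]) cube([84, 863, 24]);
translate([1198, 305, 418]) cube([84, 863, 24]);
translate([1331, 305, 418]) cube([84, 863, 24]);
translate([1464, 305, 418]) cube([84, 863, 24]);
translate([1597, 305, 418]) cube([84, 863, 24]);
translate([1730, 305, 418]) cube([84, 863, 24]);
translate([1863, 305, 418]) cube([84, 863, 24]);
translate([1996, 305, 418]) cube([84, 863, 24]);
translate([2129, 305, 418]) cube([84, 863, 24]);


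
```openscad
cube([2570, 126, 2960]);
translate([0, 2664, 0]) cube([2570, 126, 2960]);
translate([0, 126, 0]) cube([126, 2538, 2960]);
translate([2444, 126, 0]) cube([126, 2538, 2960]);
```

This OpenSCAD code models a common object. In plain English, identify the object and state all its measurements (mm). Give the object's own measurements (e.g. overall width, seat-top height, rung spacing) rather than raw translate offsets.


The wall frame of a small rectangular building: four walls, each 2960 mm tall and 126 mm thick, enclosing a footprint 2570 mm (x) by 2790 mm (y) outside-to-outside, with no floor or roof. The front and back walls (the −y and +y sides) span the full width; the two side walls fit between them.


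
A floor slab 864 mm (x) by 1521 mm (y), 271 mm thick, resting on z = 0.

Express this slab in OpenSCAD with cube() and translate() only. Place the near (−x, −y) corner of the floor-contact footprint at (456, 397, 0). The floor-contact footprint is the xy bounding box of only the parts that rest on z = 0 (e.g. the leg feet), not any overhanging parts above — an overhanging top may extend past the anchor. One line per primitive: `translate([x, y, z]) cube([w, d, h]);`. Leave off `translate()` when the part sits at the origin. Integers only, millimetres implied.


translate([456, 397, 0]) cube([864, 1521, 271]);


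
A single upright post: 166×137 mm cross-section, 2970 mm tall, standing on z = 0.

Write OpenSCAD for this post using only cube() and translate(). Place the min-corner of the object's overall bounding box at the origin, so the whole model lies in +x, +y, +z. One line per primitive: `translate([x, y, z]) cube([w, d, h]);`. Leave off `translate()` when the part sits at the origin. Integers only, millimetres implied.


cube([166, 137, 2970]);


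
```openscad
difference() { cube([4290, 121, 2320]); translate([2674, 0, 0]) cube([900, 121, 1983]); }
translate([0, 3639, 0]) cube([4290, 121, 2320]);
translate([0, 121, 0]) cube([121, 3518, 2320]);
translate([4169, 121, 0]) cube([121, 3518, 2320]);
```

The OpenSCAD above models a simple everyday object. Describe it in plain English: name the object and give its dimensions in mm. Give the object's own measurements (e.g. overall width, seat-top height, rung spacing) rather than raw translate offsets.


A single room: four walls, each 2320 mm tall and 121 mm thick, enclosing an outside footprint 4290×3760 mm (x × y), no floor or roof. The front and back walls (−y and +y sides) run the full x-width; the side walls fit between their inner faces. A door opening 900 mm wide and 1983 mm tall is cut through the front wall from the floor up, its −x edge 2674 mm from the wall's −x end.


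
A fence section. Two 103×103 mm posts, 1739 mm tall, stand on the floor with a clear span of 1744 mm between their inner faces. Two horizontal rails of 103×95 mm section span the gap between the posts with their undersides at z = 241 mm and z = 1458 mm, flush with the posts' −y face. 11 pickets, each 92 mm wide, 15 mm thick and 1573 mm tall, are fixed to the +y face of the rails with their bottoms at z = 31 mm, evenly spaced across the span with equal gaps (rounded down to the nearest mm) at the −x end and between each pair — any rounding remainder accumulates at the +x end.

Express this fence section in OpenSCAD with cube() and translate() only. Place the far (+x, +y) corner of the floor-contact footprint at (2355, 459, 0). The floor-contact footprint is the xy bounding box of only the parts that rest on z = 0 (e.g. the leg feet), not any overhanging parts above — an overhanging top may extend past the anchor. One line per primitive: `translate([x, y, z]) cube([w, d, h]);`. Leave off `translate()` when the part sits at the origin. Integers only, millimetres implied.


translate([405, 356, 0]) cube([103, 103, 1739]);
translate([2252, 356, 0]) cube([103, 103, 1739]);
translate([508, 356, 241]) cube([1744, 103, 95]);
translate([508, 356, 1458]) cube([1744, 103, 95]);
translate([569, 459, 31]) cube([92, 15, 1573]);
translate([722, 459, 31]) cube([92, 15, 1573]);
translate([875, 459, 31]) cube([92, 15, 1573]);
translate([1028, 459, 31]) cube([92, 15, 1573]);
translate([1181, 459, 31]) cube([92, 15, 1573]);
translate([1334, 459, 31]) cube([92, 15, 1573]);
translate([1487, 459, 31]) cube([92, 15, 1573]);
translate([1640, 459, 31]) cube([92, 15, 1573]);
translate([1793, 459, 31]) cube([92, 15, 1573]);
translate([1946, 459, 31]) cube([92, 15, 1573]);
translate([2099, 459, 31]) cube([92, 15, 1573]);


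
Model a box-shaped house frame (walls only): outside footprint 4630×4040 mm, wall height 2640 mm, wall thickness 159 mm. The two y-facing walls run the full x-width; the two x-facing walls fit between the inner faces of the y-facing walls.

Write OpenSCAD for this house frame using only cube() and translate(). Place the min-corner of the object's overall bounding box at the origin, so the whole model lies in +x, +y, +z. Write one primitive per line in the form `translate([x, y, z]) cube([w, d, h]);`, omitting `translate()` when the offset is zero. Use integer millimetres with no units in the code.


cube([4630, 159, 2640]);
translate([0, 3881, 0]) cube([4630, 159, 2640]);
translate([0, 159, 0]) cube([159, 3722, 2640]);
translate([4471, 159, 0]) cube([159, 3722, 2640]);


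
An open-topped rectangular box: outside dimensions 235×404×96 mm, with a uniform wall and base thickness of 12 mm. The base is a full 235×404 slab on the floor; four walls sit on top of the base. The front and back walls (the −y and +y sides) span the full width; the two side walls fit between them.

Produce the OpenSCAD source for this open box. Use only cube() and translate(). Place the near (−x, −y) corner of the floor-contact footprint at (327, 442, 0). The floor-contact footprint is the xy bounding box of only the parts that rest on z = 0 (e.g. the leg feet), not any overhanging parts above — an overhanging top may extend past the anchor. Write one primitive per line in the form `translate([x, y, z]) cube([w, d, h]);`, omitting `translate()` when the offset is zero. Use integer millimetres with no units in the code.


translate([327, 442, 0]) cube([235, 404, 12]);
translate([327, 442, 12]) cube([235, 12, 84]);
translate([327, 834, 12]) cube([235, 12, 84]);
translate([327, 454, 12]) cube([12, 380, 84]);
translate([550, 454, 12]) cube([12, 380, 84]);


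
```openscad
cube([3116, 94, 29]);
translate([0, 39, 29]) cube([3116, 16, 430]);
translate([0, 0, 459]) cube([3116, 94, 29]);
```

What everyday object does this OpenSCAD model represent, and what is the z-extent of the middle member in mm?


An I-beam. The web height is 430 mm.

Two wide flanges with a thin centred web — an I-beam. Overall 488 mm minus two 29 mm flanges gives a web of 488 − 2·29 = 430 mm.


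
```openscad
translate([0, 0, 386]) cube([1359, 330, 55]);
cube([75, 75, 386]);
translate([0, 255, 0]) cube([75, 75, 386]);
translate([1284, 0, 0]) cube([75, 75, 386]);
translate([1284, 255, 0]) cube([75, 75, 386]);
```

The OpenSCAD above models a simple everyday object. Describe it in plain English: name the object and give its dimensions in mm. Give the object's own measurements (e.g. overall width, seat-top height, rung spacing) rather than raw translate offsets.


A long wooden bench with a 1359 mm (x) × 330 mm (y) seat, 55 mm thick, its top surface 441 mm above the floor. Four 75 mm square legs at the seat corners, flush with the edges, run from z = 0 to the seat underside.


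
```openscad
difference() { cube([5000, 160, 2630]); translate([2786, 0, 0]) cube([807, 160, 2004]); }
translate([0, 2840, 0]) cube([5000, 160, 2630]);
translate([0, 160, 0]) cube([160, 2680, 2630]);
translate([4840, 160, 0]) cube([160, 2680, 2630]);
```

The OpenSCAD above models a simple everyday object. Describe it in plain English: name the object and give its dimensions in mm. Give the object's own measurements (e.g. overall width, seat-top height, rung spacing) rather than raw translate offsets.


A single room: four walls, each 2630 mm tall and 160 mm thick, enclosing an outside footprint 5000×3000 mm (x × y), no floor or roof. The front and back walls (−y and +y sides) run the full x-width; the side walls fit between their inner faces. A door opening 807 mm wide and 2004 mm tall is cut through the front wall from the floor up, its −x edge 2786 mm from the wall's −x end.


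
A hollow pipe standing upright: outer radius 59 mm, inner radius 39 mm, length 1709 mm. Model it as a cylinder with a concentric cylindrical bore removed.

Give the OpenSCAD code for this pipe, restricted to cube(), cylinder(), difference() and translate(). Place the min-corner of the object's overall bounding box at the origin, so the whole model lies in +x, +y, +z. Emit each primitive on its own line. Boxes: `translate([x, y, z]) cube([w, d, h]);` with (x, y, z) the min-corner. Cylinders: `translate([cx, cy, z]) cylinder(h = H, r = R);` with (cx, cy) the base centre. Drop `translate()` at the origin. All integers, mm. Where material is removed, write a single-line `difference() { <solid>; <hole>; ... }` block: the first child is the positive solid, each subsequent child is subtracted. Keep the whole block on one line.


difference() { translate([59, 59, 0]) cylinder(h = 1709, r = 59); translate([59, 59, 0]) cylinder(h = 1709, r = 39); }
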